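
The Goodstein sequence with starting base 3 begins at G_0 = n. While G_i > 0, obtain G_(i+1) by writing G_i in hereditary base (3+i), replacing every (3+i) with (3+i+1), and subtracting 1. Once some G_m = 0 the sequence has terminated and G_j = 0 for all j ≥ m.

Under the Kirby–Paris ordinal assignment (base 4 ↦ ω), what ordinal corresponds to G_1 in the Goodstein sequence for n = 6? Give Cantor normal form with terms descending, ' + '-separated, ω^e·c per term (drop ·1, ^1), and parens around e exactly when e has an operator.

ω + 3

base 3: 6 = 2·3; at 4: 2·4 = 8; next = 7
base 4: 7 = 4 + 3; at 5: 5 + 3 = 8; next = 7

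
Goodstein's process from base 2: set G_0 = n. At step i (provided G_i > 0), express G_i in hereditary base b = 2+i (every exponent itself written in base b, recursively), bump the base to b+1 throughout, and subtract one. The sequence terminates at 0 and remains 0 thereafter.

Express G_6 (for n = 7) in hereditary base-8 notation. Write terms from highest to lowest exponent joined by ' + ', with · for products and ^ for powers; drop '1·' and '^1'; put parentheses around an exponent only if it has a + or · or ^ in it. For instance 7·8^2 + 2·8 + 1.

7·8^7 + 7·8^6 + 7·8^5 + 7·8^4 + 7·8^3 + 7·8^2 + 7·8 + 7

G_0 = 7. HB_2(7) = 2^2 + 2 + 1. Bump = 31. G_1 = 30.
G_1 = 30. HB_3(30) = 3^3 + 3. Bump = 260. G_2 = 259.
G_2 = 259. HB_4(259) = 4^4 + 3. Bump = 3128. G_3 = 3127.
G_3 = 3127. HB_5(3127) = 5^5 + 2. Bump = 46658. G_4 = 46657.
G_4 = 46657. HB_6(46657) = 6^6 + 1. Bump = 823544. G_5 = 823543.
G_5 = 823543. HB_7(823543) = 7^7. Bump = 16777216. G_6 = 16777215.
G_6 = 16777215. HB_8(16777215) = 7·8^7 + 7·8^6 + 7·8^5 + 7·8^4 + 7·8^3 + 7·8^2 + 7·8 + 7. Bump = 37665880. G_7 = 37665879.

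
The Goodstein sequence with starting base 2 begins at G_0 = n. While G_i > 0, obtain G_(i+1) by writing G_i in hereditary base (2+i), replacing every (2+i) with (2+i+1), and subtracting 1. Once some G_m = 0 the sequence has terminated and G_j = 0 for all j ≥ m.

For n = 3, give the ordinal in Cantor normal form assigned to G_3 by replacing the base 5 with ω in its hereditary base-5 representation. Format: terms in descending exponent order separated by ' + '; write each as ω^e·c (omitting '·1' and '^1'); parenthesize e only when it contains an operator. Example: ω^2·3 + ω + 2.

2

step 0: 3 = 2 + 1; sub 3 for 2: 3 + 1; = 4; G_1 = 4−1 = 3
step 1: 3 = 3; sub 4 for 3: 4; = 4; G_2 = 4−1 = 3
step 2: 3 = 3; sub 5 for 4: 3; = 3; G_3 = 3−1 = 2
step 3: 2 = 2; sub 6 for 5: 2; = 2; G_4 = 2−1 = 1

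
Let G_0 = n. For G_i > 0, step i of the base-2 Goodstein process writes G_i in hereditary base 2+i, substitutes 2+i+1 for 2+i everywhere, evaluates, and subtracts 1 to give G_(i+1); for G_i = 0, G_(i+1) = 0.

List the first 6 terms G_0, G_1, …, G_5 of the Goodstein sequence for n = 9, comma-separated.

9, 81, 1023, 9842, 140743, 2471826

(0) 9|_2 = 2^(2 + 1) + 1 ↦ 3^(3 + 1) + 1|_3 = 82 ⇒ 81
(1) 81|_3 = 3^(3 + 1) ↦ 4^(4 + 1)|_4 = 1024 ⇒ 1023
(2) 1023|_4 = 3·4^4 + 3·4^3 + 3·4^2 + 3·4 + 3 ↦ 3·5^5 + 3·5^3 + 3·5^2 + 3·5 + 3|_5 = 9843 ⇒ 9842
(3) 9842|_5 = 3·5^5 + 3·5^3 + 3·5^2 + 3·5 + 2 ↦ 3·6^6 + 3·6^3 + 3·6^2 + 3·6 + 2|_6 = 140744 ⇒ 140743
(4) 140743|_6 = 3·6^6 + 3·6^3 + 3·6^2 + 3·6 + 1 ↦ 3·7^7 + 3·7^3 + 3·7^2 + 3·7 + 1|_7 = 2471827 ⇒ 2471826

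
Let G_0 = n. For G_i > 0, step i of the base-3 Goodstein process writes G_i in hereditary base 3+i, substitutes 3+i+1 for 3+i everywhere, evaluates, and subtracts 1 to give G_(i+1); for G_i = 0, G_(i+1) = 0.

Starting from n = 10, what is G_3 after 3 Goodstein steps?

27

[0] 10 ≡ 3^2 + 1 (base 3). Lift 4: 17. −1: 16.
[1] 16 ≡ 4^2 (base 4). Lift 5: 25. −1: 24.
[2] 24 ≡ 4·5 + 4 (base 5). Lift 6: 28. −1: 27.
[3] 27 ≡ 4·6 + 3 (base 6). Lift 7: 31. −1: 30.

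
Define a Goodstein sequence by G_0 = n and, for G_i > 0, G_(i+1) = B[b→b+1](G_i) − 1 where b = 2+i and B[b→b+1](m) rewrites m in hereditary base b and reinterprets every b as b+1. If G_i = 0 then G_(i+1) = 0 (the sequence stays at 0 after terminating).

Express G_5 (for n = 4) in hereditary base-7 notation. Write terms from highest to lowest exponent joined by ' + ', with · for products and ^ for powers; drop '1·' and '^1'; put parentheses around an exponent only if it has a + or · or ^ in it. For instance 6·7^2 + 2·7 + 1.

2·7^2 + 7 + 4

(0) 4|_2 = 2^2 ↦ 3^3|_3 = 27 ⇒ 26
(1) 26|_3 = 2·3^2 + 2·3 + 2 ↦ 2·4^2 + 2·4 + 2|_4 = 42 ⇒ 41
(2) 41|_4 = 2·4^2 + 2·4 + 1 ↦ 2·5^2 + 2·5 + 1|_5 = 61 ⇒ 60
(3) 60|_5 = 2·5^2 + 2·5 ↦ 2·6^2 + 2·6|_6 = 84 ⇒ 83
(4) 83|_6 = 2·6^2 + 6 + 5 ↦ 2·7^2 + 7 + 5|_7 = 110 ⇒ 109
(5) 109|_7 = 2·7^2 + 7 + 4 ↦ 2·8^2 + 8 + 4|_8 = 140 ⇒ 139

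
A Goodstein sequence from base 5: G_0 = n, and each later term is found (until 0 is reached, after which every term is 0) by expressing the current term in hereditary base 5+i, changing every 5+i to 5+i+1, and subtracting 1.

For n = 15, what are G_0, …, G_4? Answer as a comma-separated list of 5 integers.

15, 17, 18, 19, 20

base 5: 15 = 3·5; at 6: 3·6 = 18; next = 17
base 6: 17 = 2·6 + 5; at 7: 2·7 + 5 = 19; next = 18
base 7: 18 = 2·7 + 4; at 8: 2·8 + 4 = 20; next = 19
base 8: 19 = 2·8 + 3; at 9: 2·9 + 3 = 21; next = 20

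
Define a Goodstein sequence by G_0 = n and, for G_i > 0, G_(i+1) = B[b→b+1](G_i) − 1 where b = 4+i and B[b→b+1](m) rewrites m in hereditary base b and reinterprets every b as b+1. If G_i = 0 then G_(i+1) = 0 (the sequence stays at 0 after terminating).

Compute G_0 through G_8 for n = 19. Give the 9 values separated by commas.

i=0: 19 = 4^2 + 3 (b=4); 4→5: 5^2 + 3 = 28; 28−1 = 27
i=1: 27 = 5^2 + 2 (b=5); 5→6: 6^2 + 2 = 38; 38−1 = 37
i=2: 37 = 6^2 + 1 (b=6); 6→7: 7^2 + 1 = 50; 50−1 = 49
i=3: 49 = 7^2 (b=7); 7→8: 8^2 = 64; 64−1 = 63
i=4: 63 = 7·8 + 7 (b=8); 8→9: 7·9 + 7 = 70; 70−1 = 69
i=5: 69 = 7·9 + 6 (b=9); 9→10: 7·10 + 6 = 76; 76−1 = 75
i=6: 75 = 7·10 + 5 (b=10); 10→11: 7·11 + 5 = 82; 82−1 = 81
i=7: 81 = 7·11 + 4 (b=11); 11→12: 7·12 + 4 = 88; 88−1 = 87

19, 27, 37, 49, 63, 69, 75, 81, 87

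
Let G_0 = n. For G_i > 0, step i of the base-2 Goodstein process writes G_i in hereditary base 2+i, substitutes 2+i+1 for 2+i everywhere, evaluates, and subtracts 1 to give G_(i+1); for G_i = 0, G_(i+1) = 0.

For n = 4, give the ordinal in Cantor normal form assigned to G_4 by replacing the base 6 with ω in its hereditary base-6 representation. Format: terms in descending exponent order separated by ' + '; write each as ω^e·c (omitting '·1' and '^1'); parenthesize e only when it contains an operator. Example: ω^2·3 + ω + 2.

ω^2·2 + ω + 5

[0] 4 ≡ 2^2 (base 2). Lift 3: 27. −1: 26.
[1] 26 ≡ 2·3^2 + 2·3 + 2 (base 3). Lift 4: 42. −1: 41.
[2] 41 ≡ 2·4^2 + 2·4 + 1 (base 4). Lift 5: 61. −1: 60.
[3] 60 ≡ 2·5^2 + 2·5 (base 5). Lift 6: 84. −1: 83.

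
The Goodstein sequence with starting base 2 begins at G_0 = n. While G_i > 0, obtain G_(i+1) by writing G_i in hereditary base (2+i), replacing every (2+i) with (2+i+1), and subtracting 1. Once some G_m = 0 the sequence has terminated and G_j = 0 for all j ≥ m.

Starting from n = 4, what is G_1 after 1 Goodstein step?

26

(0) 4|_2 = 2^2 ↦ 3^3|_3 = 27 ⇒ 26
(1) 26|_3 = 2·3^2 + 2·3 + 2 ↦ 2·4^2 + 2·4 + 2|_4 = 42 ⇒ 41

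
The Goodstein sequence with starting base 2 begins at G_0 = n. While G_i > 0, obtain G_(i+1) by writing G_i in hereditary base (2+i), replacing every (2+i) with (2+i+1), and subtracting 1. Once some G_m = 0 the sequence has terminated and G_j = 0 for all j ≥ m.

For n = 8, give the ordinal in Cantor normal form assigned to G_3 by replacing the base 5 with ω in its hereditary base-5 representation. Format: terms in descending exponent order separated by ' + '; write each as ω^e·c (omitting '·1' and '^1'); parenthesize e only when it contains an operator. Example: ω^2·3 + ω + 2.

step 0: 8 = 2^(2 + 1); sub 3 for 2: 3^(3 + 1); = 81; G_1 = 81−1 = 80
step 1: 80 = 2·3^3 + 2·3^2 + 2·3 + 2; sub 4 for 3: 2·4^4 + 2·4^2 + 2·4 + 2; = 554; G_2 = 554−1 = 553
step 2: 553 = 2·4^4 + 2·4^2 + 2·4 + 1; sub 5 for 4: 2·5^5 + 2·5^2 + 2·5 + 1; = 6311; G_3 = 6311−1 = 6310

ω^ω·2 + ω^2·2 + ω·2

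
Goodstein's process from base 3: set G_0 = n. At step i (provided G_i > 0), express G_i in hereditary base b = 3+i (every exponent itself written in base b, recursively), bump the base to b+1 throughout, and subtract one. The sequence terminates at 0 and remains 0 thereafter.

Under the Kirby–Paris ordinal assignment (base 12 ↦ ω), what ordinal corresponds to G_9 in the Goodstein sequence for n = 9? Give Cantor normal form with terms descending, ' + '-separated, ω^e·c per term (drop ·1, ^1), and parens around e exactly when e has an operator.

ω·2 + 3

step 0: 9 = 3^2; sub 4 for 3: 4^2; = 16; G_1 = 16−1 = 15
step 1: 15 = 3·4 + 3; sub 5 for 4: 3·5 + 3; = 18; G_2 = 18−1 = 17
step 2: 17 = 3·5 + 2; sub 6 for 5: 3·6 + 2; = 20; G_3 = 20−1 = 19
step 3: 19 = 3·6 + 1; sub 7 for 6: 3·7 + 1; = 22; G_4 = 22−1 = 21
step 4: 21 = 3·7; sub 8 for 7: 3·8; = 24; G_5 = 24−1 = 23
step 5: 23 = 2·8 + 7; sub 9 for 8: 2·9 + 7; = 25; G_6 = 25−1 = 24
step 6: 24 = 2·9 + 6; sub 10 for 9: 2·10 + 6; = 26; G_7 = 26−1 = 25
step 7: 25 = 2·10 + 5; sub 11 for 10: 2·11 + 5; = 27; G_8 = 27−1 = 26
step 8: 26 = 2·11 + 4; sub 12 for 11: 2·12 + 4; = 28; G_9 = 28−1 = 27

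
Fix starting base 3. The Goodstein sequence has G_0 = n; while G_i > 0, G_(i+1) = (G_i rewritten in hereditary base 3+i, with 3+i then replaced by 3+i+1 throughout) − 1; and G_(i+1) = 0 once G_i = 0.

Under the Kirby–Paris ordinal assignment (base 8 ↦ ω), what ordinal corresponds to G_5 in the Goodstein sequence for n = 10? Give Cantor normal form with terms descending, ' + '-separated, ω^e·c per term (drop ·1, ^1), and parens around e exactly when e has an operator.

ω·4 + 1

step 0: 10 = 3^2 + 1; sub 4 for 3: 4^2 + 1; = 17; G_1 = 17−1 = 16
step 1: 16 = 4^2; sub 5 for 4: 5^2; = 25; G_2 = 25−1 = 24
step 2: 24 = 4·5 + 4; sub 6 for 5: 4·6 + 4; = 28; G_3 = 28−1 = 27
step 3: 27 = 4·6 + 3; sub 7 for 6: 4·7 + 3; = 31; G_4 = 31−1 = 30
step 4: 30 = 4·7 + 2; sub 8 for 7: 4·8 + 2; = 34; G_5 = 34−1 = 33
step 5: 33 = 4·8 + 1; sub 9 for 8: 4·9 + 1; = 37; G_6 = 37−1 = 36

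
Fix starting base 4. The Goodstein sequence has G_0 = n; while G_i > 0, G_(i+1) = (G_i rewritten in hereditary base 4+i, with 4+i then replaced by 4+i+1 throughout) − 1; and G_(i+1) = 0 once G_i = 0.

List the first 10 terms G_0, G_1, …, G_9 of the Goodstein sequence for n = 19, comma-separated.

(0) 19|_4 = 4^2 + 3 ↦ 5^2 + 3|_5 = 28 ⇒ 27
(1) 27|_5 = 5^2 + 2 ↦ 6^2 + 2|_6 = 38 ⇒ 37
(2) 37|_6 = 6^2 + 1 ↦ 7^2 + 1|_7 = 50 ⇒ 49
(3) 49|_7 = 7^2 ↦ 8^2|_8 = 64 ⇒ 63
(4) 63|_8 = 7·8 + 7 ↦ 7·9 + 7|_9 = 70 ⇒ 69
(5) 69|_9 = 7·9 + 6 ↦ 7·10 + 6|_10 = 76 ⇒ 75
(6) 75|_10 = 7·10 + 5 ↦ 7·11 + 5|_11 = 82 ⇒ 81
(7) 81|_11 = 7·11 + 4 ↦ 7·12 + 4|_12 = 88 ⇒ 87
(8) 87|_12 = 7·12 + 3 ↦ 7·13 + 3|_13 = 94 ⇒ 93

19, 27, 37, 49, 63, 69, 75, 81, 87, 93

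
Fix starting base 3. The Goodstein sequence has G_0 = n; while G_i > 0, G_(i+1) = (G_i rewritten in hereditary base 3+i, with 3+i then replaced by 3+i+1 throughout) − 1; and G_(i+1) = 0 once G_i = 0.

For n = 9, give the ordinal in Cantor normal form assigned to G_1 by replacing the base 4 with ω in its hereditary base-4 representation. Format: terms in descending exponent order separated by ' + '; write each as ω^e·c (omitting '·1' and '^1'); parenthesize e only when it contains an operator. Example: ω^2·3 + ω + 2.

G_0=9  [base 3] 3^2  →[3↦4]→  4^2 = 16  −1 ⇒ G_1=15
G_1=15  [base 4] 3·4 + 3  →[4↦5]→  3·5 + 3 = 18  −1 ⇒ G_2=17

ω·3 + 3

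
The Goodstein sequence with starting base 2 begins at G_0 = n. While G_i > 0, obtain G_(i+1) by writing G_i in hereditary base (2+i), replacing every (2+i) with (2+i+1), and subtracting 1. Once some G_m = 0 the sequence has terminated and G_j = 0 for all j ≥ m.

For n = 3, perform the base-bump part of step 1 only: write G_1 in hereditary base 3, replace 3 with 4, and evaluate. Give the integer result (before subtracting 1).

[0] 3 ≡ 2 + 1 (base 2). Lift 3: 4. −1: 3.
[1] 3 ≡ 3 (base 3). Lift 4: 4. −1: 3.

4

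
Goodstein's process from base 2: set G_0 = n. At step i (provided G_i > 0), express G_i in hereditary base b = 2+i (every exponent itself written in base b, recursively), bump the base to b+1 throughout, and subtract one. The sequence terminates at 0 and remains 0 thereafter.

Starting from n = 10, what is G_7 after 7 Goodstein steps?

1937434592

G_0 = 10. HB_2(10) = 2^(2 + 1) + 2. Bump = 84. G_1 = 83.
G_1 = 83. HB_3(83) = 3^(3 + 1) + 2. Bump = 1026. G_2 = 1025.
G_2 = 1025. HB_4(1025) = 4^(4 + 1) + 1. Bump = 15626. G_3 = 15625.
G_3 = 15625. HB_5(15625) = 5^(5 + 1). Bump = 279936. G_4 = 279935.
G_4 = 279935. HB_6(279935) = 5·6^6 + 5·6^5 + 5·6^4 + 5·6^3 + 5·6^2 + 5·6 + 5. Bump = 4215755. G_5 = 4215754.
G_5 = 4215754. HB_7(4215754) = 5·7^7 + 5·7^5 + 5·7^4 + 5·7^3 + 5·7^2 + 5·7 + 4. Bump = 84073324. G_6 = 84073323.
G_6 = 84073323. HB_8(84073323) = 5·8^8 + 5·8^5 + 5·8^4 + 5·8^3 + 5·8^2 + 5·8 + 3. Bump = 1937434593. G_7 = 1937434592.
G_7 = 1937434592. HB_9(1937434592) = 5·9^9 + 5·9^5 + 5·9^4 + 5·9^3 + 5·9^2 + 5·9 + 2. Bump = 50000555552. G_8 = 50000555551.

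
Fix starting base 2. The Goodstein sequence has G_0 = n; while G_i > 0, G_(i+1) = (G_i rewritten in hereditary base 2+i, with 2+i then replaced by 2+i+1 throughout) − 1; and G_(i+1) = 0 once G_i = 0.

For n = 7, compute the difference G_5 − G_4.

(0) 7|_2 = 2^2 + 2 + 1 ↦ 3^3 + 3 + 1|_3 = 31 ⇒ 30
(1) 30|_3 = 3^3 + 3 ↦ 4^4 + 4|_4 = 260 ⇒ 259
(2) 259|_4 = 4^4 + 3 ↦ 5^5 + 3|_5 = 3128 ⇒ 3127
(3) 3127|_5 = 5^5 + 2 ↦ 6^6 + 2|_6 = 46658 ⇒ 46657
(4) 46657|_6 = 6^6 + 1 ↦ 7^7 + 1|_7 = 823544 ⇒ 823543

776886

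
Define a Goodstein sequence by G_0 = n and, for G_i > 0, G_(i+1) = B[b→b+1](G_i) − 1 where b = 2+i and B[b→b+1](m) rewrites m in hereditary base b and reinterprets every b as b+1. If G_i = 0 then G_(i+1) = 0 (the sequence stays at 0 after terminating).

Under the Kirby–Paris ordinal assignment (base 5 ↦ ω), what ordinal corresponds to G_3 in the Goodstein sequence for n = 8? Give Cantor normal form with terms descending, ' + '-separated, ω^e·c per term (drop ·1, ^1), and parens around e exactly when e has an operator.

8 —HB2→ 2^(2 + 1) —bump→ 3^(3 + 1) = 81 —(−1)→ 80
80 —HB3→ 2·3^3 + 2·3^2 + 2·3 + 2 —bump→ 2·4^4 + 2·4^2 + 2·4 + 2 = 554 —(−1)→ 553
553 —HB4→ 2·4^4 + 2·4^2 + 2·4 + 1 —bump→ 2·5^5 + 2·5^2 + 2·5 + 1 = 6311 —(−1)→ 6310
6310 —HB5→ 2·5^5 + 2·5^2 + 2·5 —bump→ 2·6^6 + 2·6^2 + 2·6 = 93396 —(−1)→ 93395

ω^ω·2 + ω^2·2 + ω·2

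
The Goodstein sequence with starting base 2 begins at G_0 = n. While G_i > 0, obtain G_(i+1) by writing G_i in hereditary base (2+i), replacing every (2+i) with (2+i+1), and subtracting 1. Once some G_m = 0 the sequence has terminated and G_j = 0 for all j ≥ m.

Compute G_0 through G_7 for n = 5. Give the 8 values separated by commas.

5, 27, 255, 467, 775, 1197, 1751, 2454

(0) 5|_2 = 2^2 + 1 ↦ 3^3 + 1|_3 = 28 ⇒ 27
(1) 27|_3 = 3^3 ↦ 4^4|_4 = 256 ⇒ 255
(2) 255|_4 = 3·4^3 + 3·4^2 + 3·4 + 3 ↦ 3·5^3 + 3·5^2 + 3·5 + 3|_5 = 468 ⇒ 467
(3) 467|_5 = 3·5^3 + 3·5^2 + 3·5 + 2 ↦ 3·6^3 + 3·6^2 + 3·6 + 2|_6 = 776 ⇒ 775
(4) 775|_6 = 3·6^3 + 3·6^2 + 3·6 + 1 ↦ 3·7^3 + 3·7^2 + 3·7 + 1|_7 = 1198 ⇒ 1197
(5) 1197|_7 = 3·7^3 + 3·7^2 + 3·7 ↦ 3·8^3 + 3·8^2 + 3·8|_8 = 1752 ⇒ 1751
(6) 1751|_8 = 3·8^3 + 3·8^2 + 2·8 + 7 ↦ 3·9^3 + 3·9^2 + 2·9 + 7|_9 = 2455 ⇒ 2454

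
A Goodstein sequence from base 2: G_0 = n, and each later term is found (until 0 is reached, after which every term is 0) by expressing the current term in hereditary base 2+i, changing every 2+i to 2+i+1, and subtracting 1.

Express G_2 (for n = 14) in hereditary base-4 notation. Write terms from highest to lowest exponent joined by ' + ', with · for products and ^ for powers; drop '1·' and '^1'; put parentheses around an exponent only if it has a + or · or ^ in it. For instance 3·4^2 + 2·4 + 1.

i=0: 14 = 2^(2 + 1) + 2^2 + 2 (b=2); 2→3: 3^(3 + 1) + 3^3 + 3 = 111; 111−1 = 110
i=1: 110 = 3^(3 + 1) + 3^3 + 2 (b=3); 3→4: 4^(4 + 1) + 4^4 + 2 = 1282; 1282−1 = 1281
i=2: 1281 = 4^(4 + 1) + 4^4 + 1 (b=4); 4→5: 5^(5 + 1) + 5^5 + 1 = 18751; 18751−1 = 18750

4^(4 + 1) + 4^4 + 1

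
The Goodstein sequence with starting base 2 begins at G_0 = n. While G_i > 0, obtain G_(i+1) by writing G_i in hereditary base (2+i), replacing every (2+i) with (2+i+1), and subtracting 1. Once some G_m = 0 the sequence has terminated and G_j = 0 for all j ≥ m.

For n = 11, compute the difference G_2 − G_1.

i=0: 11 = 2^(2 + 1) + 2 + 1 (b=2); 2→3: 3^(3 + 1) + 3 + 1 = 85; 85−1 = 84
i=1: 84 = 3^(3 + 1) + 3 (b=3); 3→4: 4^(4 + 1) + 4 = 1028; 1028−1 = 1027

943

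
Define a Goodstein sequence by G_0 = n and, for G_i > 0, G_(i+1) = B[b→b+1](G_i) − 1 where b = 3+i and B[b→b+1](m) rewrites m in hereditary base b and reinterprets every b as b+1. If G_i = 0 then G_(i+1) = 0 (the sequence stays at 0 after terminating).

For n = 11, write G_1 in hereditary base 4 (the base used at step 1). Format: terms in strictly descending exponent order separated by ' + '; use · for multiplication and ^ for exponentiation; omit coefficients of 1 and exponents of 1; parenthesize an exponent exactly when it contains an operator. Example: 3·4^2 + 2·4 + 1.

4^2 + 1

(0) 11|_3 = 3^2 + 2 ↦ 4^2 + 2|_4 = 18 ⇒ 17
(1) 17|_4 = 4^2 + 1 ↦ 5^2 + 1|_5 = 26 ⇒ 25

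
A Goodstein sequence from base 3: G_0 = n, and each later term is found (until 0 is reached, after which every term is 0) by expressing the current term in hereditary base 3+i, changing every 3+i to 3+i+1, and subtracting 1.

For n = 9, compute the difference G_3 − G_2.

2

base 3: 9 = 3^2; at 4: 4^2 = 16; next = 15
base 4: 15 = 3·4 + 3; at 5: 3·5 + 3 = 18; next = 17
base 5: 17 = 3·5 + 2; at 6: 3·6 + 2 = 20; next = 19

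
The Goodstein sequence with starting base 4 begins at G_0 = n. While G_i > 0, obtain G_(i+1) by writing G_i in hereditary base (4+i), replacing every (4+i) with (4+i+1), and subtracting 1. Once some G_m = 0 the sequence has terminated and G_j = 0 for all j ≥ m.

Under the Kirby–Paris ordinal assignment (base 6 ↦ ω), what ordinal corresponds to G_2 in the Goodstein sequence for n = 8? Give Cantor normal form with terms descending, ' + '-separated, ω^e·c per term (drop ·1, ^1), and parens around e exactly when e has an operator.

ω + 3

[0] 8 ≡ 2·4 (base 4). Lift 5: 10. −1: 9.
[1] 9 ≡ 5 + 4 (base 5). Lift 6: 10. −1: 9.
[2] 9 ≡ 6 + 3 (base 6). Lift 7: 10. −1: 9.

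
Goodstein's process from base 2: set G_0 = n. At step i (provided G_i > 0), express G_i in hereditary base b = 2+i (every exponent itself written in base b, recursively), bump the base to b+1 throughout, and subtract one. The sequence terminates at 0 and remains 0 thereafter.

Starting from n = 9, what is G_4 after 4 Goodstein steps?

step 0: 9 = 2^(2 + 1) + 1; sub 3 for 2: 3^(3 + 1) + 1; = 82; G_1 = 82−1 = 81
step 1: 81 = 3^(3 + 1); sub 4 for 3: 4^(4 + 1); = 1024; G_2 = 1024−1 = 1023
step 2: 1023 = 3·4^4 + 3·4^3 + 3·4^2 + 3·4 + 3; sub 5 for 4: 3·5^5 + 3·5^3 + 3·5^2 + 3·5 + 3; = 9843; G_3 = 9843−1 = 9842
step 3: 9842 = 3·5^5 + 3·5^3 + 3·5^2 + 3·5 + 2; sub 6 for 5: 3·6^6 + 3·6^3 + 3·6^2 + 3·6 + 2; = 140744; G_4 = 140744−1 = 140743
step 4: 140743 = 3·6^6 + 3·6^3 + 3·6^2 + 3·6 + 1; sub 7 for 6: 3·7^7 + 3·7^3 + 3·7^2 + 3·7 + 1; = 2471827; G_5 = 2471827−1 = 2471826

140743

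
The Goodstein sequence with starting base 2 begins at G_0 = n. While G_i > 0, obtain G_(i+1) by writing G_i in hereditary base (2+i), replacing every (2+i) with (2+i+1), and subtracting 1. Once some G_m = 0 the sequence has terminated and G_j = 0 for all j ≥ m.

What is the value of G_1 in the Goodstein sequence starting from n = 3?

base 2: 3 = 2 + 1; at 3: 3 + 1 = 4; next = 3
base 3: 3 = 3; at 4: 4 = 4; next = 3

3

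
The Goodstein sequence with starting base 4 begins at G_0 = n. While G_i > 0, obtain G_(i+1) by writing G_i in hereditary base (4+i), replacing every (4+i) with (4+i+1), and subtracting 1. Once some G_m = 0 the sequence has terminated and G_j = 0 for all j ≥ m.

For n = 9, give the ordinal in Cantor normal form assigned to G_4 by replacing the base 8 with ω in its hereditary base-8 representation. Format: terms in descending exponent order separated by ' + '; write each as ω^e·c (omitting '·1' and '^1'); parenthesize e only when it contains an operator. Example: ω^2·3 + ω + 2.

ω + 3

base 4: 9 = 2·4 + 1; at 5: 2·5 + 1 = 11; next = 10
base 5: 10 = 2·5; at 6: 2·6 = 12; next = 11
base 6: 11 = 6 + 5; at 7: 7 + 5 = 12; next = 11
base 7: 11 = 7 + 4; at 8: 8 + 4 = 12; next = 11
base 8: 11 = 8 + 3; at 9: 9 + 3 = 12; next = 11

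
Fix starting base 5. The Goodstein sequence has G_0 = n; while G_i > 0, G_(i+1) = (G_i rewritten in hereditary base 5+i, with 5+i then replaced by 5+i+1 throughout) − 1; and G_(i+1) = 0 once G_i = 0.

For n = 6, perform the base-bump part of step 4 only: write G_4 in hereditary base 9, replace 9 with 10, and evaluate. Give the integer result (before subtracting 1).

4

step 0: 6 = 5 + 1; sub 6 for 5: 6 + 1; = 7; G_1 = 7−1 = 6
step 1: 6 = 6; sub 7 for 6: 7; = 7; G_2 = 7−1 = 6
step 2: 6 = 6; sub 8 for 7: 6; = 6; G_3 = 6−1 = 5
step 3: 5 = 5; sub 9 for 8: 5; = 5; G_4 = 5−1 = 4
step 4: 4 = 4; sub 10 for 9: 4; = 4; G_5 = 4−1 = 3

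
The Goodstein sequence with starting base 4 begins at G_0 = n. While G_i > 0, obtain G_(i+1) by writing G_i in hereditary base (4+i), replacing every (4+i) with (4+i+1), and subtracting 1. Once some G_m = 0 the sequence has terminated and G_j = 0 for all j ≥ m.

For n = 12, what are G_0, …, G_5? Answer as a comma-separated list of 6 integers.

G_0=12  [base 4] 3·4  →[4↦5]→  3·5 = 15  −1 ⇒ G_1=14
G_1=14  [base 5] 2·5 + 4  →[5↦6]→  2·6 + 4 = 16  −1 ⇒ G_2=15
G_2=15  [base 6] 2·6 + 3  →[6↦7]→  2·7 + 3 = 17  −1 ⇒ G_3=16
G_3=16  [base 7] 2·7 + 2  →[7↦8]→  2·8 + 2 = 18  −1 ⇒ G_4=17
G_4=17  [base 8] 2·8 + 1  →[8↦9]→  2·9 + 1 = 19  −1 ⇒ G_5=18

12, 14, 15, 16, 17, 18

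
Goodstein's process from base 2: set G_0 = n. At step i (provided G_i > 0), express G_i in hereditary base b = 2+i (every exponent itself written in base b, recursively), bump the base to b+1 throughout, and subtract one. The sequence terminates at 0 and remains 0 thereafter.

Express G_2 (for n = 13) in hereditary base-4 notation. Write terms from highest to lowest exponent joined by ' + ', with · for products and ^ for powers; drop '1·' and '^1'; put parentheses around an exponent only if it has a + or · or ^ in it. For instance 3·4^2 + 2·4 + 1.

G_0=13  [base 2] 2^(2 + 1) + 2^2 + 1  →[2↦3]→  3^(3 + 1) + 3^3 + 1 = 109  −1 ⇒ G_1=108
G_1=108  [base 3] 3^(3 + 1) + 3^3  →[3↦4]→  4^(4 + 1) + 4^4 = 1280  −1 ⇒ G_2=1279
G_2=1279  [base 4] 4^(4 + 1) + 3·4^3 + 3·4^2 + 3·4 + 3  →[4↦5]→  5^(5 + 1) + 3·5^3 + 3·5^2 + 3·5 + 3 = 16093  −1 ⇒ G_3=16092

4^(4 + 1) + 3·4^3 + 3·4^2 + 3·4 + 3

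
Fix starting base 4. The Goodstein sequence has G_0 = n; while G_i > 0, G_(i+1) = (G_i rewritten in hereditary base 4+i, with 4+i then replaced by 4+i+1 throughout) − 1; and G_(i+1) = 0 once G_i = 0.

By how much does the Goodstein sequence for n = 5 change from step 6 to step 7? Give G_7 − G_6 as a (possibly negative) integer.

5 —HB4→ 4 + 1 —bump→ 5 + 1 = 6 —(−1)→ 5
5 —HB5→ 5 —bump→ 6 = 6 —(−1)→ 5
5 —HB6→ 5 —bump→ 5 = 5 —(−1)→ 4
4 —HB7→ 4 —bump→ 4 = 4 —(−1)→ 3
3 —HB8→ 3 —bump→ 3 = 3 —(−1)→ 2
2 —HB9→ 2 —bump→ 2 = 2 —(−1)→ 1
1 —HB10→ 1 —bump→ 1 = 1 —(−1)→ 0

-1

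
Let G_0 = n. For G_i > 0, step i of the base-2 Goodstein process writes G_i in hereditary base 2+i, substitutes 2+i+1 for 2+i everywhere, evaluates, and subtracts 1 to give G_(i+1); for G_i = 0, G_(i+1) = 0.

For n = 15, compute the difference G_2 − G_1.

i=0: 15 = 2^(2 + 1) + 2^2 + 2 + 1 (b=2); 2→3: 3^(3 + 1) + 3^3 + 3 + 1 = 112; 112−1 = 111
i=1: 111 = 3^(3 + 1) + 3^3 + 3 (b=3); 3→4: 4^(4 + 1) + 4^4 + 4 = 1284; 1284−1 = 1283

1172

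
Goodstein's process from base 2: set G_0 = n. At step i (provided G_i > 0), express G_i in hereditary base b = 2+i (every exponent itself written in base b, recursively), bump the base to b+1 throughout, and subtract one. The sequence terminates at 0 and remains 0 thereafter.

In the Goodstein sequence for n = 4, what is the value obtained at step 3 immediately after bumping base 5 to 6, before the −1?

84

step 0: 4 = 2^2; sub 3 for 2: 3^3; = 27; G_1 = 27−1 = 26
step 1: 26 = 2·3^2 + 2·3 + 2; sub 4 for 3: 2·4^2 + 2·4 + 2; = 42; G_2 = 42−1 = 41
step 2: 41 = 2·4^2 + 2·4 + 1; sub 5 for 4: 2·5^2 + 2·5 + 1; = 61; G_3 = 61−1 = 60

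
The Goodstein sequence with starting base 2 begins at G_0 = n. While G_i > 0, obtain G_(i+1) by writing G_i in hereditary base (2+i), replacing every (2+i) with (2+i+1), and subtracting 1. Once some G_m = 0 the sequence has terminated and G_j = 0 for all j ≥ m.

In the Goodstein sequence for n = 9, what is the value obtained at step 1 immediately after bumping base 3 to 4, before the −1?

i=0: 9 = 2^(2 + 1) + 1 (b=2); 2→3: 3^(3 + 1) + 1 = 82; 82−1 = 81
i=1: 81 = 3^(3 + 1) (b=3); 3→4: 4^(4 + 1) = 1024; 1024−1 = 1023

1024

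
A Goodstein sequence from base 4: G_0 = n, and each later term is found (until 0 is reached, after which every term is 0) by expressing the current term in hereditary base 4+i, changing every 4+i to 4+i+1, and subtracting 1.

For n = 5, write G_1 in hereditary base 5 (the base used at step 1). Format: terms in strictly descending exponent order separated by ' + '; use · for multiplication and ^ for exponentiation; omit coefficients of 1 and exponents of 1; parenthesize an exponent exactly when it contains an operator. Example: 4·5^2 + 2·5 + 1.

G_0=5  [base 4] 4 + 1  →[4↦5]→  5 + 1 = 6  −1 ⇒ G_1=5
G_1=5  [base 5] 5  →[5↦6]→  6 = 6  −1 ⇒ G_2=5

5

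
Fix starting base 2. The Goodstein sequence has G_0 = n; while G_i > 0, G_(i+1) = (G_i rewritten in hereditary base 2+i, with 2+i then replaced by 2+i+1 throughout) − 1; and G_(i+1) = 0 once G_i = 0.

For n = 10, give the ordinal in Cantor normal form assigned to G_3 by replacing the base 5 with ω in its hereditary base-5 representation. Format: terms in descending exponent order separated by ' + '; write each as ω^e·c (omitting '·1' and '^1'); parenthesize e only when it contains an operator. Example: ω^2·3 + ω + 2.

ω^(ω + 1)

(0) 10|_2 = 2^(2 + 1) + 2 ↦ 3^(3 + 1) + 3|_3 = 84 ⇒ 83
(1) 83|_3 = 3^(3 + 1) + 2 ↦ 4^(4 + 1) + 2|_4 = 1026 ⇒ 1025
(2) 1025|_4 = 4^(4 + 1) + 1 ↦ 5^(5 + 1) + 1|_5 = 15626 ⇒ 15625
(3) 15625|_5 = 5^(5 + 1) ↦ 6^(6 + 1)|_6 = 279936 ⇒ 279935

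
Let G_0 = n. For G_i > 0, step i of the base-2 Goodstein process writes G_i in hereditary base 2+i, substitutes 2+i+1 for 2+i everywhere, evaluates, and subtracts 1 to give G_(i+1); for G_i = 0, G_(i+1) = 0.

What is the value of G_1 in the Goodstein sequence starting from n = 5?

5 —HB2→ 2^2 + 1 —bump→ 3^3 + 1 = 28 —(−1)→ 27
27 —HB3→ 3^3 —bump→ 4^4 = 256 —(−1)→ 255

27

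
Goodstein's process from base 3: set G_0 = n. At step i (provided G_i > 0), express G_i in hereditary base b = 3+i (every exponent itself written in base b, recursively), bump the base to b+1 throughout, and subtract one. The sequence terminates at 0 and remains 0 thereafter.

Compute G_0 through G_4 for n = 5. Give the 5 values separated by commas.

i=0: 5 = 3 + 2 (b=3); 3→4: 4 + 2 = 6; 6−1 = 5
i=1: 5 = 4 + 1 (b=4); 4→5: 5 + 1 = 6; 6−1 = 5
i=2: 5 = 5 (b=5); 5→6: 6 = 6; 6−1 = 5
i=3: 5 = 5 (b=6); 6→7: 5 = 5; 5−1 = 4

5, 5, 5, 5, 4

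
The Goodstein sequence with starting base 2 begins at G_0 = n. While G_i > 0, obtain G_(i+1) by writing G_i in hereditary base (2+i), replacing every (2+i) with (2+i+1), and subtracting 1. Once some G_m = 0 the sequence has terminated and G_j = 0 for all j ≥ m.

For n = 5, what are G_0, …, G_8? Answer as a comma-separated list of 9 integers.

5, 27, 255, 467, 775, 1197, 1751, 2454, 3325

5 —HB2→ 2^2 + 1 —bump→ 3^3 + 1 = 28 —(−1)→ 27
27 —HB3→ 3^3 —bump→ 4^4 = 256 —(−1)→ 255
255 —HB4→ 3·4^3 + 3·4^2 + 3·4 + 3 —bump→ 3·5^3 + 3·5^2 + 3·5 + 3 = 468 —(−1)→ 467
467 —HB5→ 3·5^3 + 3·5^2 + 3·5 + 2 —bump→ 3·6^3 + 3·6^2 + 3·6 + 2 = 776 —(−1)→ 775
775 —HB6→ 3·6^3 + 3·6^2 + 3·6 + 1 —bump→ 3·7^3 + 3·7^2 + 3·7 + 1 = 1198 —(−1)→ 1197
1197 —HB7→ 3·7^3 + 3·7^2 + 3·7 —bump→ 3·8^3 + 3·8^2 + 3·8 = 1752 —(−1)→ 1751
1751 —HB8→ 3·8^3 + 3·8^2 + 2·8 + 7 —bump→ 3·9^3 + 3·9^2 + 2·9 + 7 = 2455 —(−1)→ 2454
2454 —HB9→ 3·9^3 + 3·9^2 + 2·9 + 6 —bump→ 3·10^3 + 3·10^2 + 2·10 + 6 = 3326 —(−1)→ 3325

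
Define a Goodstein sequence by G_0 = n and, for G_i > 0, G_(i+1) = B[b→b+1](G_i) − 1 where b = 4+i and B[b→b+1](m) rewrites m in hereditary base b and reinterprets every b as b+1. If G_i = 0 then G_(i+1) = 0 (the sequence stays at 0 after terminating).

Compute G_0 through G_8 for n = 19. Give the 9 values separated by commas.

19, 27, 37, 49, 63, 69, 75, 81, 87

G_0 = 19. HB_4(19) = 4^2 + 3. Bump = 28. G_1 = 27.
G_1 = 27. HB_5(27) = 5^2 + 2. Bump = 38. G_2 = 37.
G_2 = 37. HB_6(37) = 6^2 + 1. Bump = 50. G_3 = 49.
G_3 = 49. HB_7(49) = 7^2. Bump = 64. G_4 = 63.
G_4 = 63. HB_8(63) = 7·8 + 7. Bump = 70. G_5 = 69.
G_5 = 69. HB_9(69) = 7·9 + 6. Bump = 76. G_6 = 75.
G_6 = 75. HB_10(75) = 7·10 + 5. Bump = 82. G_7 = 81.
G_7 = 81. HB_11(81) = 7·11 + 4. Bump = 88. G_8 = 87.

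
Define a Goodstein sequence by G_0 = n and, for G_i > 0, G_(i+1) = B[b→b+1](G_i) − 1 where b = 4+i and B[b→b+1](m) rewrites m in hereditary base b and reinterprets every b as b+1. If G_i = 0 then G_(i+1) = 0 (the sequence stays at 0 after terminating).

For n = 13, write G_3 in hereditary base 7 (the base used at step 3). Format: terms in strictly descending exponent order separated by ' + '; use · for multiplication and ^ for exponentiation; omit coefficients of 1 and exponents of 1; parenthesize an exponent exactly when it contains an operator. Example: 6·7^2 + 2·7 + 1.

2·7 + 4

i=0: 13 = 3·4 + 1 (b=4); 4→5: 3·5 + 1 = 16; 16−1 = 15
i=1: 15 = 3·5 (b=5); 5→6: 3·6 = 18; 18−1 = 17
i=2: 17 = 2·6 + 5 (b=6); 6→7: 2·7 + 5 = 19; 19−1 = 18
i=3: 18 = 2·7 + 4 (b=7); 7→8: 2·8 + 4 = 20; 20−1 = 19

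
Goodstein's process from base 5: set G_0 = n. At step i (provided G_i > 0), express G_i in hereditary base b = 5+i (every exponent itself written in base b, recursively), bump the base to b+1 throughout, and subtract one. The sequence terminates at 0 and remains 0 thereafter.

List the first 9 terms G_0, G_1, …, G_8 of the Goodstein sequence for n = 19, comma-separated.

19, 21, 23, 25, 27, 29, 30, 31, 32

G_0=19  [base 5] 3·5 + 4  →[5↦6]→  3·6 + 4 = 22  −1 ⇒ G_1=21
G_1=21  [base 6] 3·6 + 3  →[6↦7]→  3·7 + 3 = 24  −1 ⇒ G_2=23
G_2=23  [base 7] 3·7 + 2  →[7↦8]→  3·8 + 2 = 26  −1 ⇒ G_3=25
G_3=25  [base 8] 3·8 + 1  →[8↦9]→  3·9 + 1 = 28  −1 ⇒ G_4=27
G_4=27  [base 9] 3·9  →[9↦10]→  3·10 = 30  −1 ⇒ G_5=29
G_5=29  [base 10] 2·10 + 9  →[10↦11]→  2·11 + 9 = 31  −1 ⇒ G_6=30
G_6=30  [base 11] 2·11 + 8  →[11↦12]→  2·12 + 8 = 32  −1 ⇒ G_7=31
G_7=31  [base 12] 2·12 + 7  →[12↦13]→  2·13 + 7 = 33  −1 ⇒ G_8=32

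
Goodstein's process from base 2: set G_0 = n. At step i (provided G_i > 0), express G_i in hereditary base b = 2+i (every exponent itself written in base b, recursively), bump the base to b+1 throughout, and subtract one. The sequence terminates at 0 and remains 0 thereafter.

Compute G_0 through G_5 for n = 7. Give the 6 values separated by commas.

G_0=7  [base 2] 2^2 + 2 + 1  →[2↦3]→  3^3 + 3 + 1 = 31  −1 ⇒ G_1=30
G_1=30  [base 3] 3^3 + 3  →[3↦4]→  4^4 + 4 = 260  −1 ⇒ G_2=259
G_2=259  [base 4] 4^4 + 3  →[4↦5]→  5^5 + 3 = 3128  −1 ⇒ G_3=3127
G_3=3127  [base 5] 5^5 + 2  →[5↦6]→  6^6 + 2 = 46658  −1 ⇒ G_4=46657
G_4=46657  [base 6] 6^6 + 1  →[6↦7]→  7^7 + 1 = 823544  −1 ⇒ G_5=823543

7, 30, 259, 3127, 46657, 823543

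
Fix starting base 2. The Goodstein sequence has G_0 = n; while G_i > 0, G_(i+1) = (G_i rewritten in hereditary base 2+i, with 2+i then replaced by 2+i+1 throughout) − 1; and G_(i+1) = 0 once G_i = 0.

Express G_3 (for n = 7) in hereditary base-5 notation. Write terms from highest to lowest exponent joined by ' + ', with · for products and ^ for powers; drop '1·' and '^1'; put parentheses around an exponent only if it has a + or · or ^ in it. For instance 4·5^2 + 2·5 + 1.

5^5 + 2

G_0=7  [base 2] 2^2 + 2 + 1  →[2↦3]→  3^3 + 3 + 1 = 31  −1 ⇒ G_1=30
G_1=30  [base 3] 3^3 + 3  →[3↦4]→  4^4 + 4 = 260  −1 ⇒ G_2=259
G_2=259  [base 4] 4^4 + 3  →[4↦5]→  5^5 + 3 = 3128  −1 ⇒ G_3=3127
G_3=3127  [base 5] 5^5 + 2  →[5↦6]→  6^6 + 2 = 46658  −1 ⇒ G_4=46657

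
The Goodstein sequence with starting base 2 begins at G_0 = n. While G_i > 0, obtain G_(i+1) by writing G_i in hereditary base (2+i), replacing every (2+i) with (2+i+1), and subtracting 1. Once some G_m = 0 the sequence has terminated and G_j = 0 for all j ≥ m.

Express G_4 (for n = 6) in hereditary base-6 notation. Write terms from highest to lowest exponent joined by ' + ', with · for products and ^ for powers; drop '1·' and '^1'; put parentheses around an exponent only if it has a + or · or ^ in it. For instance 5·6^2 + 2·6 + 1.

step 0: 6 = 2^2 + 2; sub 3 for 2: 3^3 + 3; = 30; G_1 = 30−1 = 29
step 1: 29 = 3^3 + 2; sub 4 for 3: 4^4 + 2; = 258; G_2 = 258−1 = 257
step 2: 257 = 4^4 + 1; sub 5 for 4: 5^5 + 1; = 3126; G_3 = 3126−1 = 3125
step 3: 3125 = 5^5; sub 6 for 5: 6^6; = 46656; G_4 = 46656−1 = 46655
step 4: 46655 = 5·6^5 + 5·6^4 + 5·6^3 + 5·6^2 + 5·6 + 5; sub 7 for 6: 5·7^5 + 5·7^4 + 5·7^3 + 5·7^2 + 5·7 + 5; = 98040; G_5 = 98040−1 = 98039

5·6^5 + 5·6^4 + 5·6^3 + 5·6^2 + 5·6 + 5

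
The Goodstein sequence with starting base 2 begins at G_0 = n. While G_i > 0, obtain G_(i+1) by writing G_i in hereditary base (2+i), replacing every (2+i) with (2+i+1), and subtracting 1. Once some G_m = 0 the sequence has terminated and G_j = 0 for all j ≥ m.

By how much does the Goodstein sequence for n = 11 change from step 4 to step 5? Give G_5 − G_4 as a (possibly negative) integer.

5484864

(0) 11|_2 = 2^(2 + 1) + 2 + 1 ↦ 3^(3 + 1) + 3 + 1|_3 = 85 ⇒ 84
(1) 84|_3 = 3^(3 + 1) + 3 ↦ 4^(4 + 1) + 4|_4 = 1028 ⇒ 1027
(2) 1027|_4 = 4^(4 + 1) + 3 ↦ 5^(5 + 1) + 3|_5 = 15628 ⇒ 15627
(3) 15627|_5 = 5^(5 + 1) + 2 ↦ 6^(6 + 1) + 2|_6 = 279938 ⇒ 279937
(4) 279937|_6 = 6^(6 + 1) + 1 ↦ 7^(7 + 1) + 1|_7 = 5764802 ⇒ 5764801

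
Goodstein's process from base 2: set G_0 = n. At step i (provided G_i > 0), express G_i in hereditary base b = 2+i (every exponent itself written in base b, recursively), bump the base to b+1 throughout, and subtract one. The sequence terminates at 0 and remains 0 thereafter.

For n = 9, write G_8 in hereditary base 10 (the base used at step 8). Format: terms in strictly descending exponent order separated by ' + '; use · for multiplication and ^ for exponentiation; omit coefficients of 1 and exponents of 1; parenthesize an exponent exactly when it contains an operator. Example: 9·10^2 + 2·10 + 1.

9 —HB2→ 2^(2 + 1) + 1 —bump→ 3^(3 + 1) + 1 = 82 —(−1)→ 81
81 —HB3→ 3^(3 + 1) —bump→ 4^(4 + 1) = 1024 —(−1)→ 1023
1023 —HB4→ 3·4^4 + 3·4^3 + 3·4^2 + 3·4 + 3 —bump→ 3·5^5 + 3·5^3 + 3·5^2 + 3·5 + 3 = 9843 —(−1)→ 9842
9842 —HB5→ 3·5^5 + 3·5^3 + 3·5^2 + 3·5 + 2 —bump→ 3·6^6 + 3·6^3 + 3·6^2 + 3·6 + 2 = 140744 —(−1)→ 140743
140743 —HB6→ 3·6^6 + 3·6^3 + 3·6^2 + 3·6 + 1 —bump→ 3·7^7 + 3·7^3 + 3·7^2 + 3·7 + 1 = 2471827 —(−1)→ 2471826
2471826 —HB7→ 3·7^7 + 3·7^3 + 3·7^2 + 3·7 —bump→ 3·8^8 + 3·8^3 + 3·8^2 + 3·8 = 50333400 —(−1)→ 50333399
50333399 —HB8→ 3·8^8 + 3·8^3 + 3·8^2 + 2·8 + 7 —bump→ 3·9^9 + 3·9^3 + 3·9^2 + 2·9 + 7 = 1162263922 —(−1)→ 1162263921
1162263921 —HB9→ 3·9^9 + 3·9^3 + 3·9^2 + 2·9 + 6 —bump→ 3·10^10 + 3·10^3 + 3·10^2 + 2·10 + 6 = 30000003326 —(−1)→ 30000003325
30000003325 —HB10→ 3·10^10 + 3·10^3 + 3·10^2 + 2·10 + 5 —bump→ 3·11^11 + 3·11^3 + 3·11^2 + 2·11 + 5 = 855935016216 —(−1)→ 855935016215

3·10^10 + 3·10^3 + 3·10^2 + 2·10 + 5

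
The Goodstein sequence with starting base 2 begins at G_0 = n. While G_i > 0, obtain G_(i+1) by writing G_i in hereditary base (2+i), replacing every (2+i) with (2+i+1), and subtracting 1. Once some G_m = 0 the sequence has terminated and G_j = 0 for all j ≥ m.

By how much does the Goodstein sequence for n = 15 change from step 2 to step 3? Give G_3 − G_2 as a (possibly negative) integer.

G_0=15  [base 2] 2^(2 + 1) + 2^2 + 2 + 1  →[2↦3]→  3^(3 + 1) + 3^3 + 3 + 1 = 112  −1 ⇒ G_1=111
G_1=111  [base 3] 3^(3 + 1) + 3^3 + 3  →[3↦4]→  4^(4 + 1) + 4^4 + 4 = 1284  −1 ⇒ G_2=1283
G_2=1283  [base 4] 4^(4 + 1) + 4^4 + 3  →[4↦5]→  5^(5 + 1) + 5^5 + 3 = 18753  −1 ⇒ G_3=18752

17469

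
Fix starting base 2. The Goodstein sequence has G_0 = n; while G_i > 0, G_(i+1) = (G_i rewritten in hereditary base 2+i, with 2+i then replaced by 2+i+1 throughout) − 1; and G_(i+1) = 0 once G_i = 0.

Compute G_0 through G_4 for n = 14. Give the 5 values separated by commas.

14, 110, 1281, 18750, 326591

base 2: 14 = 2^(2 + 1) + 2^2 + 2; at 3: 3^(3 + 1) + 3^3 + 3 = 111; next = 110
base 3: 110 = 3^(3 + 1) + 3^3 + 2; at 4: 4^(4 + 1) + 4^4 + 2 = 1282; next = 1281
base 4: 1281 = 4^(4 + 1) + 4^4 + 1; at 5: 5^(5 + 1) + 5^5 + 1 = 18751; next = 18750
base 5: 18750 = 5^(5 + 1) + 5^5; at 6: 6^(6 + 1) + 6^6 = 326592; next = 326591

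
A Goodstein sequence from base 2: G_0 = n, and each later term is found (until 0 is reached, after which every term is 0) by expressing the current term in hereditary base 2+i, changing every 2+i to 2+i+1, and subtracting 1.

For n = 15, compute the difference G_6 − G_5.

144406599

step 0: 15 = 2^(2 + 1) + 2^2 + 2 + 1; sub 3 for 2: 3^(3 + 1) + 3^3 + 3 + 1; = 112; G_1 = 112−1 = 111
step 1: 111 = 3^(3 + 1) + 3^3 + 3; sub 4 for 3: 4^(4 + 1) + 4^4 + 4; = 1284; G_2 = 1284−1 = 1283
step 2: 1283 = 4^(4 + 1) + 4^4 + 3; sub 5 for 4: 5^(5 + 1) + 5^5 + 3; = 18753; G_3 = 18753−1 = 18752
step 3: 18752 = 5^(5 + 1) + 5^5 + 2; sub 6 for 5: 6^(6 + 1) + 6^6 + 2; = 326594; G_4 = 326594−1 = 326593
step 4: 326593 = 6^(6 + 1) + 6^6 + 1; sub 7 for 6: 7^(7 + 1) + 7^7 + 1; = 6588345; G_5 = 6588345−1 = 6588344
step 5: 6588344 = 7^(7 + 1) + 7^7; sub 8 for 7: 8^(8 + 1) + 8^8; = 150994944; G_6 = 150994944−1 = 150994943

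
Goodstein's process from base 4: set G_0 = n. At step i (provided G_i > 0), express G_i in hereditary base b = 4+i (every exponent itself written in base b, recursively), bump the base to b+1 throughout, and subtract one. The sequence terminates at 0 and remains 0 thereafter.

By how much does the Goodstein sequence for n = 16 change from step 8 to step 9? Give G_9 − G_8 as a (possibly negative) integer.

(0) 16|_4 = 4^2 ↦ 5^2|_5 = 25 ⇒ 24
(1) 24|_5 = 4·5 + 4 ↦ 4·6 + 4|_6 = 28 ⇒ 27
(2) 27|_6 = 4·6 + 3 ↦ 4·7 + 3|_7 = 31 ⇒ 30
(3) 30|_7 = 4·7 + 2 ↦ 4·8 + 2|_8 = 34 ⇒ 33
(4) 33|_8 = 4·8 + 1 ↦ 4·9 + 1|_9 = 37 ⇒ 36
(5) 36|_9 = 4·9 ↦ 4·10|_10 = 40 ⇒ 39
(6) 39|_10 = 3·10 + 9 ↦ 3·11 + 9|_11 = 42 ⇒ 41
(7) 41|_11 = 3·11 + 8 ↦ 3·12 + 8|_12 = 44 ⇒ 43
(8) 43|_12 = 3·12 + 7 ↦ 3·13 + 7|_13 = 46 ⇒ 45

2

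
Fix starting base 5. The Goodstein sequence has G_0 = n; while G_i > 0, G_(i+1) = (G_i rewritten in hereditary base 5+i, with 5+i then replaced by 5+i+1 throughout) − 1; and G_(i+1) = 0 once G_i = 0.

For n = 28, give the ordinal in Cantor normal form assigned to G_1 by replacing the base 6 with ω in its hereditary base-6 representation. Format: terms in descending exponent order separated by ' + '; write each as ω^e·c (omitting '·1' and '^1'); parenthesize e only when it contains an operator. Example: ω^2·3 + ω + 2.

ω^2 + 2

28 —HB5→ 5^2 + 3 —bump→ 6^2 + 3 = 39 —(−1)→ 38
38 —HB6→ 6^2 + 2 —bump→ 7^2 + 2 = 51 —(−1)→ 50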